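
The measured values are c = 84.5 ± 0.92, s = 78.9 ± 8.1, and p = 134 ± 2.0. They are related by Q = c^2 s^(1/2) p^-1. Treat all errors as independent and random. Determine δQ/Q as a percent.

Relative error in a monomial: (δQ/Q)² = Σ (nᵢ · δxᵢ/xᵢ)².
  (2·δc/c)² = (2×0.0109)² = 0.000474;  (½·δs/s)² = (0.5×0.103)² = 0.00263;  (-1·δp/p)² = (-1×0.0149)² = 0.000223
δQ/Q = √(0.00333) = 0.0577

5.77%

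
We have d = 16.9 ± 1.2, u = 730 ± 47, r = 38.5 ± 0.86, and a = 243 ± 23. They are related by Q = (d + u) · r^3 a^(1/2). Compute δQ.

6.87e+07

Let w = d + u = 747. δw = √(δd² + δu²) = √(1.44 + 2210) = 47.0, so δw/w = 0.0629.
Q is then a monomial in w, r, a:
δQ/Q = √((δw/w)² + (3·δr/r)² + (½·δa/a)²) = √(0.00396 + 0.00449 + 0.00224) = 0.103
Q = 6.64e+08, so δQ = 0.103 × 6.64e+08 = 6.87e+07.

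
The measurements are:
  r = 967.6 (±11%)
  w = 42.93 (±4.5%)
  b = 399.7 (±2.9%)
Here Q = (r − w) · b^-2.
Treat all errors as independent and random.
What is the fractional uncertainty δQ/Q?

Let u = r − w = 924.7. δu = √(δr² + δw²) = √(11300 + 3.73) = 106, so δu/u = 0.115.
Q is then a monomial in u, b:
δQ/Q = √((δu/u)² + (-2·δb/b)²) = √(0.0133 + 0.00336) = 0.129

0.129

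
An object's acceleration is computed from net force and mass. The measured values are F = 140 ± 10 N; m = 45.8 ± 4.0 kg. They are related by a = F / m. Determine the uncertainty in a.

Each factor contributes (exponent × relative error)² to (δa/a)²:
  (1·δF/F)² = (1×0.0714)² = 0.00510;  (-1·δm/m)² = (-1×0.0873)² = 0.00763
δa/a = √(0.0127) = 0.113
a = 3.06 m/s^2, so δa = 0.113 × 3.06 = 0.345 m/s^2.

0.345 m/s^2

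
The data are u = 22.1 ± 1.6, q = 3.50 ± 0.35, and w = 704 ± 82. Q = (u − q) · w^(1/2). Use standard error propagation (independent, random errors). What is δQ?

Let h = u − q = 18.6. δh = √(δu² + δq²) = √(2.56 + 0.122) = 1.64, so δh/h = 0.0881.
Q is then a monomial in h, w:
δQ/Q = √((δh/h)² + (½·δw/w)²) = √(0.00775 + 0.00339) = 0.106
Q = 494, so δQ = 0.106 × 494 = 52.1.

52.1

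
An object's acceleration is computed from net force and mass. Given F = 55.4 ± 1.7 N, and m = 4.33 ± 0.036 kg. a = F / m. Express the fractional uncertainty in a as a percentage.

Relative error in a monomial: (δa/a)² = Σ (nᵢ · δxᵢ/xᵢ)².
  (1·δF/F)² = (1×0.0307)² = 0.000942;  (-1·δm/m)² = (-1×0.00831)² = 6.91e-05
δa/a = √(0.00101) = 0.0318

3.18%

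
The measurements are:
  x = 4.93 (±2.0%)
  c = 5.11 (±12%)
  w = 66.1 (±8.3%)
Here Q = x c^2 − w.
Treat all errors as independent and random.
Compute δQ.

Let p = x·c^2 = 129. δp/p = √((1·δx/x)² + (2·δc/c)²) = √(0.000400 + 0.0576) = 0.241, so δp = 31.0.
Q = p − w: δQ = √(δp² + δw²) = √(961 + 30.1) = 31.5

31.5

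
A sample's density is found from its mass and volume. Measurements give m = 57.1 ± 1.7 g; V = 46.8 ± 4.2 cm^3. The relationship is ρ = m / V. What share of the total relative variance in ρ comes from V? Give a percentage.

90.1%

(δρ/ρ)² = (1·δm/m)² + (-1·δV/V)²
  m term: (1×0.0298)² = 0.000886
  V term: (-1×0.0897)² = 0.00805
Total = 0.00894. Share from V = 0.00805/0.00894 = 0.901.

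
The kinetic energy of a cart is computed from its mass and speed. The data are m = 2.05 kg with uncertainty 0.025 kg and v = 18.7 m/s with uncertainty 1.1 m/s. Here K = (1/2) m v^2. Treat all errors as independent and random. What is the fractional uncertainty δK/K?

Products/powers → add relative errors in quadrature, weighted by exponent:
  (1·δm/m)² = (1×0.0122)² = 0.000149;  (2·δv/v)² = (2×0.0588)² = 0.0138
δK/K = √(0.0140) = 0.118

0.118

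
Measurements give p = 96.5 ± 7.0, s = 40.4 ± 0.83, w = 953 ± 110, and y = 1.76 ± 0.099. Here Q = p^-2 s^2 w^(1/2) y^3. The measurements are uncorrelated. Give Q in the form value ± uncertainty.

29.5 ± 6.89

For a monomial Q ∝ p^-2, s^2, w^(1/2), y^3, fractional errors add in quadrature:
  (-2·δp/p)² = (-2×0.0725)² = 0.0210;  (2·δs/s)² = (2×0.0205)² = 0.00169;  (½·δw/w)² = (0.5×0.115)² = 0.00333;  (3·δy/y)² = (3×0.0563)² = 0.0285
δQ/Q = √(0.0545) = 0.234
Q = 29.5, so δQ = 0.234 × 29.5 = 6.89.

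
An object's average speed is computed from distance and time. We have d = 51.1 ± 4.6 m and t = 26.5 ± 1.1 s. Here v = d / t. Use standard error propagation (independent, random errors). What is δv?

Each factor contributes (exponent × relative error)² to (δv/v)²:
  (1·δd/d)² = (1×0.0900)² = 0.00810;  (-1·δt/t)² = (-1×0.0415)² = 0.00172
δv/v = √(0.00983) = 0.0991
v = 1.93 m/s, so δv = 0.0991 × 1.93 = 0.191 m/s.

0.191 m/s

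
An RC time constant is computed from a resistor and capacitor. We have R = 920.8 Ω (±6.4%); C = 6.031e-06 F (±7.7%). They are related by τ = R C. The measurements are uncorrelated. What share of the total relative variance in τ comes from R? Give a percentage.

(δτ/τ)² = (1·δR/R)² + (1·δC/C)²
  R term: (1×0.0640)² = 0.00410
  C term: (1×0.0770)² = 0.00593
Total = 0.0100. Share from R = 0.00410/0.0100 = 0.409.

40.9%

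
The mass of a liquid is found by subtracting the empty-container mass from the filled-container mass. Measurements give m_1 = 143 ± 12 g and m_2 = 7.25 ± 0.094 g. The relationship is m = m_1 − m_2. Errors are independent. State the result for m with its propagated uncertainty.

Sums and differences: (δm)² = Σ (cᵢ δxᵢ)².
  (δm_1)² = 144;  (δm_2)² = 0.00884
δm = √(144) = 12.0 g
m = 136 g.

136 ± 12.0 g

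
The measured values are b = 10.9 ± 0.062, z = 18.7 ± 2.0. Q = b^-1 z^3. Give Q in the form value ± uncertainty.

600 ± 193

For a monomial Q ∝ b^-1, z^3, fractional errors add in quadrature:
  (-1·δb/b)² = (-1×0.00569)² = 3.24e-05;  (3·δz/z)² = (3×0.107)² = 0.103
δQ/Q = √(0.103) = 0.321
Q = 600, so δQ = 0.321 × 600 = 193.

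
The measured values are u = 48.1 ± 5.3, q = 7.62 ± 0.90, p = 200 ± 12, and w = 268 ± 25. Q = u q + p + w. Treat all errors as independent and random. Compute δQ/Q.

Let h = u·q = 367. δh/h = √((1·δu/u)² + (1·δq/q)²) = √(0.0121 + 0.0140) = 0.162, so δh = 59.2.
Q = h + p + w: δQ = √(δh² + δp² + δw²) = √(3510 + 144 + 625) = 65.4
Q = 835, so δQ/Q = 65.4/835 = 0.0783.

0.0783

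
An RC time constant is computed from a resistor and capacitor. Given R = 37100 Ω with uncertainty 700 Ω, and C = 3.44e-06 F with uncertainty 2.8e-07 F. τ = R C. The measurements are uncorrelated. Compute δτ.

τ is a product of powers, so relative uncertainties combine in quadrature:
  (1·δR/R)² = (1×0.0189)² = 0.000356;  (1·δC/C)² = (1×0.0814)² = 0.00663
δτ/τ = √(0.00698) = 0.0836
τ = 0.128 s, so δτ = 0.0836 × 0.128 = 0.0107 s.

0.0107 s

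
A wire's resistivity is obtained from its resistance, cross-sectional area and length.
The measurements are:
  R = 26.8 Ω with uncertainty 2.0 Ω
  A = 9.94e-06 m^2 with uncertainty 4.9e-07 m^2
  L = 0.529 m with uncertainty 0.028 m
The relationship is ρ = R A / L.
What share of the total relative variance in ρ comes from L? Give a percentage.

25.9%

(δρ/ρ)² = (1·δR/R)² + (1·δA/A)² + (-1·δL/L)²
  R term: (1×0.0746)² = 0.00557
  A term: (1×0.0493)² = 0.00243
  L term: (-1×0.0529)² = 0.00280
Total = 0.0108. Share from L = 0.00280/0.0108 = 0.259.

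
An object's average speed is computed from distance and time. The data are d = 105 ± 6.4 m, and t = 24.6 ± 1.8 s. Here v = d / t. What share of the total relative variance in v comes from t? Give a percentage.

(δv/v)² = (1·δd/d)² + (-1·δt/t)²
  d term: (1×0.0610)² = 0.00372
  t term: (-1×0.0732)² = 0.00535
Total = 0.00907. Share from t = 0.00535/0.00907 = 0.590.

59.0%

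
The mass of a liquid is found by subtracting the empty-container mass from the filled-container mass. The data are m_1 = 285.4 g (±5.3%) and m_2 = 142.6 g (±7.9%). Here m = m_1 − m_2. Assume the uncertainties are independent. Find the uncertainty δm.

18.9 g

Absolute uncertainties add in quadrature for a linear combination:
  (δm_1)² = 229;  (δm_2)² = 127
δm = √(356) = 18.9 g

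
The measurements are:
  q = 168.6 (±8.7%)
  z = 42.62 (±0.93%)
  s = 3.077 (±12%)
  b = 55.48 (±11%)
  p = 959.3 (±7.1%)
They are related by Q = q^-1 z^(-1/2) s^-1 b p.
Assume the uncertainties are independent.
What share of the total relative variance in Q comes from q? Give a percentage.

(δQ/Q)² = (-1·δq/q)² + (−½·δz/z)² + (-1·δs/s)² + (1·δb/b)² + (1·δp/p)²
  q term: (-1×0.0870)² = 0.00757
  z term: (-0.5×0.00930)² = 2.16e-05
  s term: (-1×0.120)² = 0.0144
  b term: (1×0.110)² = 0.0121
  p term: (1×0.0710)² = 0.00504
Total = 0.0391. Share from q = 0.00757/0.0391 = 0.193.

19.3%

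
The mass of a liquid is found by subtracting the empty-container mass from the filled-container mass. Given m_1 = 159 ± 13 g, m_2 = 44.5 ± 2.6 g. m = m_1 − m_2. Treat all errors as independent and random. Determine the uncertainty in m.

13.3 g

Each term contributes (cᵢ δxᵢ)² to (δm)²:
  (δm_1)² = 169;  (δm_2)² = 6.76
δm = √(176) = 13.3 g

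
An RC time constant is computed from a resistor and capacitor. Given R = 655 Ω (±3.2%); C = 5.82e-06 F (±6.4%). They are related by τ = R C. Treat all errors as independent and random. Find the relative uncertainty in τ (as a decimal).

Each factor contributes (exponent × relative error)² to (δτ/τ)²:
  (1·δR/R)² = (1×0.0320)² = 0.00102;  (1·δC/C)² = (1×0.0640)² = 0.00410
δτ/τ = √(0.00512) = 0.0716

0.0716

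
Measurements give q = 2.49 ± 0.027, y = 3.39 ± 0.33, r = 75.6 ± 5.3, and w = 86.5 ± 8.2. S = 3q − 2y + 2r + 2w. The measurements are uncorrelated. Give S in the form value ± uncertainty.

Sums and differences: (δS)² = Σ (cᵢ δxᵢ)².
  (3·δq)² = 0.00656;  (2·δy)² = 0.436;  (2·δr)² = 112;  (2·δw)² = 269
δS = √(382) = 19.5
S = 325.

325 ± 19.5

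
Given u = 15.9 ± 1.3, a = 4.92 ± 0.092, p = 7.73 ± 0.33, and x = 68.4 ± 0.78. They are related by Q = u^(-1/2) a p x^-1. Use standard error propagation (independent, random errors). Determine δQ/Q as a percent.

6.30%

Each factor contributes (exponent × relative error)² to (δQ/Q)²:
  (−½·δu/u)² = (-0.5×0.0818)² = 0.00167;  (1·δa/a)² = (1×0.0187)² = 0.000350;  (1·δp/p)² = (1×0.0427)² = 0.00182;  (-1·δx/x)² = (-1×0.0114)² = 0.000130
δQ/Q = √(0.00397) = 0.0630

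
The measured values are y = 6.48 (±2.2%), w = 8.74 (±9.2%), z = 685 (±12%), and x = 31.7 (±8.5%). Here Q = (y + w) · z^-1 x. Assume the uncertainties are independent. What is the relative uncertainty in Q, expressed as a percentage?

Let u = y + w = 15.2. δu = √(δy² + δw²) = √(0.0203 + 0.647) = 0.817, so δu/u = 0.0537.
Q is then a monomial in u, z, x:
δQ/Q = √((δu/u)² + (-1·δz/z)² + (1·δx/x)²) = √(0.00288 + 0.0144 + 0.00723) = 0.157

15.7%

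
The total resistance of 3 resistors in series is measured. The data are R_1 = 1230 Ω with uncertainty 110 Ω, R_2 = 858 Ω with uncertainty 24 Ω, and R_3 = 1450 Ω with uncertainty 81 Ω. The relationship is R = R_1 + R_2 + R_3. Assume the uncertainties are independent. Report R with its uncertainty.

Absolute uncertainties add in quadrature for a linear combination:
  (δR_1)² = 12100;  (δR_2)² = 576;  (δR_3)² = 6560
δR = √(19200) = 139 Ω
R = 3540 Ω.

3540 ± 139 Ω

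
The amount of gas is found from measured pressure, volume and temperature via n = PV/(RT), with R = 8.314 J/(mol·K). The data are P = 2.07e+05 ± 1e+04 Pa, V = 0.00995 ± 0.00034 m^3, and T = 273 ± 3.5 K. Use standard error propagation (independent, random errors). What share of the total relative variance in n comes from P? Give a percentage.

(δn/n)² = (1·δP/P)² + (1·δV/V)² + (-1·δT/T)²
  P term: (1×0.0483)² = 0.00233
  V term: (1×0.0342)² = 0.00117
  T term: (-1×0.0128)² = 0.000164
Total = 0.00367. Share from P = 0.00233/0.00367 = 0.637.

63.7%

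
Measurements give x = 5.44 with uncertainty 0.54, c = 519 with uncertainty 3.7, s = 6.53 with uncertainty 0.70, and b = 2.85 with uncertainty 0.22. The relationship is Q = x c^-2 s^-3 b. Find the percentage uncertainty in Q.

Each factor contributes (exponent × relative error)² to (δQ/Q)²:
  (1·δx/x)² = (1×0.0993)² = 0.00985;  (-2·δc/c)² = (-2×0.00713)² = 0.000203;  (-3·δs/s)² = (-3×0.107)² = 0.103;  (1·δb/b)² = (1×0.0772)² = 0.00596
δQ/Q = √(0.119) = 0.346

34.6%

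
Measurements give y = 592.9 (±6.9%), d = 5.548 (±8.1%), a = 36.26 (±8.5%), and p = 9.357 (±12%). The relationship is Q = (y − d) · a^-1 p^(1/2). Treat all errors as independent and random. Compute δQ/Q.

0.125

Let u = y − d = 587.4. δu = √(δy² + δd²) = √(1670 + 0.202) = 40.9, so δu/u = 0.0697.
Q is then a monomial in u, a, p:
δQ/Q = √((δu/u)² + (-1·δa/a)² + (½·δp/p)²) = √(0.00485 + 0.00723 + 0.00360) = 0.125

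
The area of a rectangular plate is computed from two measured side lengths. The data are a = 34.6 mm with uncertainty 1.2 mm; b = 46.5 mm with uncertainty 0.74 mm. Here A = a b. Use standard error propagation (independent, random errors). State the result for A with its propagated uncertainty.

1610 ± 61.4 mm^2

Products/powers → add relative errors in quadrature, weighted by exponent:
  (1·δa/a)² = (1×0.0347)² = 0.00120;  (1·δb/b)² = (1×0.0159)² = 0.000253
δA/A = √(0.00146) = 0.0382
A = 1610 mm^2, so δA = 0.0382 × 1610 = 61.4 mm^2.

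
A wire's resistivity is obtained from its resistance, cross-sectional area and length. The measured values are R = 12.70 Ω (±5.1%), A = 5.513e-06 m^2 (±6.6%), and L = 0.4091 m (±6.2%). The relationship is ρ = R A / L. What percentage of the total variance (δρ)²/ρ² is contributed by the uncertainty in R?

(δρ/ρ)² = (1·δR/R)² + (1·δA/A)² + (-1·δL/L)²
  R term: (1×0.0510)² = 0.00260
  A term: (1×0.0660)² = 0.00436
  L term: (-1×0.0620)² = 0.00384
Total = 0.0108. Share from R = 0.00260/0.0108 = 0.241.

24.1%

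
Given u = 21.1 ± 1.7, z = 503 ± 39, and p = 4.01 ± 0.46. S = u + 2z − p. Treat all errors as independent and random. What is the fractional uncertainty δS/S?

0.0763

For a sum/difference, combine absolute errors in quadrature:
  (δu)² = 2.89;  (2·δz)² = 6080;  (δp)² = 0.212
δS = √(6090) = 78.0
S = 1020, so δS/S = 78.0/1020 = 0.0763.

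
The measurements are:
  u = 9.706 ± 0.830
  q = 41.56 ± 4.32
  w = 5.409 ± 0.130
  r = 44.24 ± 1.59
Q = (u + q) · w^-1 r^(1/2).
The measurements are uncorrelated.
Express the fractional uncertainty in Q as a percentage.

9.09%

Let h = u + q = 51.27. δh = √(δu² + δq²) = √(0.689 + 18.7) = 4.40, so δh/h = 0.0858.
Q is then a monomial in h, w, r:
δQ/Q = √((δh/h)² + (-1·δw/w)² + (½·δr/r)²) = √(0.00736 + 0.000578 + 0.000323) = 0.0909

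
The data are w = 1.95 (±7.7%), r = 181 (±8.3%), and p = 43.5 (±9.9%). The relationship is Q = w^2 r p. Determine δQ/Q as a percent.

Q is a product of powers, so relative uncertainties combine in quadrature:
  (2·δw/w)² = (2×0.0770)² = 0.0237;  (1·δr/r)² = (1×0.0830)² = 0.00689;  (1·δp/p)² = (1×0.0990)² = 0.00980
δQ/Q = √(0.0404) = 0.201

20.1%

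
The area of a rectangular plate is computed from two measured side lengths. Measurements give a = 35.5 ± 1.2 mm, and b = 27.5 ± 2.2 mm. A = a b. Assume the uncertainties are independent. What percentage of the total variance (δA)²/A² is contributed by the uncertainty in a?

(δA/A)² = (1·δa/a)² + (1·δb/b)²
  a term: (1×0.0338)² = 0.00114
  b term: (1×0.0800)² = 0.00640
Total = 0.00754. Share from a = 0.00114/0.00754 = 0.151.

15.1%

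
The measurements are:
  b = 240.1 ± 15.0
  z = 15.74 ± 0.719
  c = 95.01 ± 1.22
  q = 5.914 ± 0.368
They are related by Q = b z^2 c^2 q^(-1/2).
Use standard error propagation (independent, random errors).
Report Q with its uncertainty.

For a monomial Q ∝ b, z^2, c^2, q^(-1/2), fractional errors add in quadrature:
  (1·δb/b)² = (1×0.0625)² = 0.00390;  (2·δz/z)² = (2×0.0457)² = 0.00835;  (2·δc/c)² = (2×0.0128)² = 0.000660;  (−½·δq/q)² = (-0.5×0.0622)² = 0.000968
δQ/Q = √(0.0139) = 0.118
Q = 2.208e+08, so δQ = 0.118 × 2.208e+08 = 2.6e+07.

(2.208 ± 0.260) × 10^8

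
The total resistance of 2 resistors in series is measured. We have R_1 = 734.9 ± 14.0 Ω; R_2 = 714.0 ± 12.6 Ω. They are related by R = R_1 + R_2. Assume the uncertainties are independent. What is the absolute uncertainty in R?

18.8 Ω

For a sum/difference, combine absolute errors in quadrature:
  (δR_1)² = 196;  (δR_2)² = 159
δR = √(355) = 18.8 Ω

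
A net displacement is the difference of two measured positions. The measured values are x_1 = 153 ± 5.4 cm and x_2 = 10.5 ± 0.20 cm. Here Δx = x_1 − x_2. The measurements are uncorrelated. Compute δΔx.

For a sum/difference, combine absolute errors in quadrature:
  (δx_1)² = 29.2;  (δx_2)² = 0.0400
δΔx = √(29.2) = 5.40 cm

5.40 cm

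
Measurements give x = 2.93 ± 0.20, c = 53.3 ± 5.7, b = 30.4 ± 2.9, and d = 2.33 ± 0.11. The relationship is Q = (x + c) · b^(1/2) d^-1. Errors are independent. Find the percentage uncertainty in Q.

Let u = x + c = 56.2. δu = √(δx² + δc²) = √(0.0400 + 32.5) = 5.70, so δu/u = 0.101.
Q is then a monomial in u, b, d:
δQ/Q = √((δu/u)² + (½·δb/b)² + (-1·δd/d)²) = √(0.0103 + 0.00228 + 0.00223) = 0.122

12.2%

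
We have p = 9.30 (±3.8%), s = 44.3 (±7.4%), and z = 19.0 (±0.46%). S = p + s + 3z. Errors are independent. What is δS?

S is a linear combination, so absolute uncertainties add in quadrature:
  (δp)² = 0.125;  (δs)² = 10.7;  (3·δz)² = 0.0687
δS = √(10.9) = 3.31

3.31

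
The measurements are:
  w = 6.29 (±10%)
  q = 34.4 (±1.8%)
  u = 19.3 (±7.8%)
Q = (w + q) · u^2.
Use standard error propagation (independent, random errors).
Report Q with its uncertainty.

15200 ± 2390

Let h = w + q = 40.7. δh = √(δw² + δq²) = √(0.396 + 0.383) = 0.883, so δh/h = 0.0217.
Q is then a monomial in h, u:
δQ/Q = √((δh/h)² + (2·δu/u)²) = √(0.000471 + 0.0243) = 0.158
Q = 15200, so δQ = 0.158 × 15200 = 2390.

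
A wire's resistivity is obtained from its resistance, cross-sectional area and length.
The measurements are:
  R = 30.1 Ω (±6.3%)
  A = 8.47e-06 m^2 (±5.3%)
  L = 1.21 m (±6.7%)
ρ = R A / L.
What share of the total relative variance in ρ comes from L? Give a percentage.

(δρ/ρ)² = (1·δR/R)² + (1·δA/A)² + (-1·δL/L)²
  R term: (1×0.0630)² = 0.00397
  A term: (1×0.0530)² = 0.00281
  L term: (-1×0.0670)² = 0.00449
Total = 0.0113. Share from L = 0.00449/0.0113 = 0.398.

39.8%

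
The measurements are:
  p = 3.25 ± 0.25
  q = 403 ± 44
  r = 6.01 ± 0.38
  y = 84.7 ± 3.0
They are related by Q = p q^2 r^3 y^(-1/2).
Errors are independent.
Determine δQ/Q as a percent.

Since Q is a product/quotient, work with relative uncertainties:
  (1·δp/p)² = (1×0.0769)² = 0.00592;  (2·δq/q)² = (2×0.109)² = 0.0477;  (3·δr/r)² = (3×0.0632)² = 0.0360;  (−½·δy/y)² = (-0.5×0.0354)² = 0.000314
δQ/Q = √(0.0899) = 0.300

30.0%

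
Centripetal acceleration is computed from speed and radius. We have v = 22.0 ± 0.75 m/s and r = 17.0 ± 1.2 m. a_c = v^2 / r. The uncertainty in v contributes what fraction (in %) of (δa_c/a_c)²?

48.3%

(δa_c/a_c)² = (2·δv/v)² + (-1·δr/r)²
  v term: (2×0.0341)² = 0.00465
  r term: (-1×0.0706)² = 0.00498
Total = 0.00963. Share from v = 0.00465/0.00963 = 0.483.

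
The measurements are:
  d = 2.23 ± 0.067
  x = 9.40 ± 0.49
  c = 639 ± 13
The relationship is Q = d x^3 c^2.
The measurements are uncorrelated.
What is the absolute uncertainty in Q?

1.24e+08

Q is a product of powers, so relative uncertainties combine in quadrature:
  (1·δd/d)² = (1×0.0300)² = 0.000903;  (3·δx/x)² = (3×0.0521)² = 0.0245;  (2·δc/c)² = (2×0.0203)² = 0.00166
δQ/Q = √(0.0270) = 0.164
Q = 7.56e+08, so δQ = 0.164 × 7.56e+08 = 1.24e+08.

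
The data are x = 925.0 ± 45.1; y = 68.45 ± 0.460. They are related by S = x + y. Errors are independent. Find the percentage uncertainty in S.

Each term contributes (cᵢ δxᵢ)² to (δS)²:
  (δx)² = 2030;  (δy)² = 0.212
δS = √(2030) = 45.1
S = 993.5, so δS/S = 45.1/993.5 = 0.0454.

4.54%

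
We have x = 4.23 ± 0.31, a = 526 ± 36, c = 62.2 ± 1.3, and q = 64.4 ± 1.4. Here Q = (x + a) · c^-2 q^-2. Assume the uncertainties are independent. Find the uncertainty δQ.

Let u = x + a = 530. δu = √(δx² + δa²) = √(0.0961 + 1300) = 36.0, so δu/u = 0.0679.
Q is then a monomial in u, c, q:
δQ/Q = √((δu/u)² + (-2·δc/c)² + (-2·δq/q)²) = √(0.00461 + 0.00175 + 0.00189) = 0.0908
Q = 3.3e-05, so δQ = 0.0908 × 3.3e-05 = 3e-06.

3e-06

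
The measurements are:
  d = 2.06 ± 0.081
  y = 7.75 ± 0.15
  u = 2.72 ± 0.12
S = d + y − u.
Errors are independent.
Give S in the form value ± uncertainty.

Sums and differences: (δS)² = Σ (cᵢ δxᵢ)².
  (δd)² = 0.00656;  (δy)² = 0.0225;  (δu)² = 0.0144
δS = √(0.0435) = 0.208
S = 7.09.

7.09 ± 0.208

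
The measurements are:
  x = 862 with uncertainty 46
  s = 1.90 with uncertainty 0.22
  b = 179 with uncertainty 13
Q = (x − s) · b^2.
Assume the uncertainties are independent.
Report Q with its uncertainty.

(2.76 ± 0.427) × 10^7

Let u = x − s = 860. δu = √(δx² + δs²) = √(2120 + 0.0484) = 46.0, so δu/u = 0.0535.
Q is then a monomial in u, b:
δQ/Q = √((δu/u)² + (2·δb/b)²) = √(0.00286 + 0.0211) = 0.155
Q = 2.76e+07, so δQ = 0.155 × 2.76e+07 = 4.27e+06.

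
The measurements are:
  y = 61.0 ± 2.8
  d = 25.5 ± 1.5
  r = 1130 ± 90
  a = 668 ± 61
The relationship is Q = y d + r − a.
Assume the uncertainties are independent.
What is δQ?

159

Let p = y·d = 1560. δp/p = √((1·δy/y)² + (1·δd/d)²) = √(0.00211 + 0.00346) = 0.0746, so δp = 116.
Q = p + r − a: δQ = √(δp² + δr² + δa²) = √(13500 + 8100 + 3720) = 159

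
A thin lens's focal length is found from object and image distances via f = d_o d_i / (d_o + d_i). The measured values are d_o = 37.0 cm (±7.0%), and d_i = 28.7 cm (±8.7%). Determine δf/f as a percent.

5.78%

∂f/∂d_o = (d_i/(d_o+d_i))² = 0.191;  ∂f/∂d_i = (d_o/(d_o+d_i))² = 0.317
δf = √((∂f/∂d_o · δd_o)² + (∂f/∂d_i · δd_i)²) = √(0.244 + 0.627) = 0.933 cm
f = 16.2 cm, so δf/f = 0.933/16.2 = 0.0578.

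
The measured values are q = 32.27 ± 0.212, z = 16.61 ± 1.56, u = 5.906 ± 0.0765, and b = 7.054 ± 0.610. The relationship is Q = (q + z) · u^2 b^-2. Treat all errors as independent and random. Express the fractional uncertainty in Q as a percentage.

17.8%

Let w = q + z = 48.88. δw = √(δq² + δz²) = √(0.0449 + 2.43) = 1.57, so δw/w = 0.0322.
Q is then a monomial in w, u, b:
δQ/Q = √((δw/w)² + (2·δu/u)² + (-2·δb/b)²) = √(0.00104 + 0.000671 + 0.0299) = 0.178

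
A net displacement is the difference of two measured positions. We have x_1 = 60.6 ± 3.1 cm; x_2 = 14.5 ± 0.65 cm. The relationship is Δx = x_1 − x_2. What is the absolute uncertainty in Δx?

3.17 cm

Sums and differences: (δΔx)² = Σ (cᵢ δxᵢ)².
  (δx_1)² = 9.61;  (δx_2)² = 0.423
δΔx = √(10.0) = 3.17 cm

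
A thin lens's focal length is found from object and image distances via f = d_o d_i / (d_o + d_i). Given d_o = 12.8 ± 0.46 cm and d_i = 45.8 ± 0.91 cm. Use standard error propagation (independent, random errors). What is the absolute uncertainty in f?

0.284 cm

∂f/∂d_o = (d_i/(d_o+d_i))² = 0.611;  ∂f/∂d_i = (d_o/(d_o+d_i))² = 0.0477
δf = √((∂f/∂d_o · δd_o)² + (∂f/∂d_i · δd_i)²) = √(0.0790 + 0.00189) = 0.284 cm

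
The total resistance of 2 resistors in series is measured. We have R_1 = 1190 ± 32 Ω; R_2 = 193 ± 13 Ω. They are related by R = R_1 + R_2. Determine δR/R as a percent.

Each term contributes (cᵢ δxᵢ)² to (δR)²:
  (δR_1)² = 1020;  (δR_2)² = 169
δR = √(1190) = 34.5 Ω
R = 1380 Ω, so δR/R = 34.5/1380 = 0.0250.

2.50%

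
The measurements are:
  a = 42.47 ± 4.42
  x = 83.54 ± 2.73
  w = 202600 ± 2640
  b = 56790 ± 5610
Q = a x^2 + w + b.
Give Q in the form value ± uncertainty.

Let p = a·x^2 = 296400. δp/p = √((1·δa/a)² + (2·δx/x)²) = √(0.0108 + 0.00427) = 0.123, so δp = 36400.
Q = p + w + b: δQ = √(δp² + δw² + δb²) = √(1.33e+09 + 6.97e+06 + 3.15e+07) = 36900
Q = 555800.

555800 ± 36900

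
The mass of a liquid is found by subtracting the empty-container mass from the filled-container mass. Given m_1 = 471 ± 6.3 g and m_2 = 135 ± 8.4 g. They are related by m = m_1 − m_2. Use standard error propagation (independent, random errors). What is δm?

For a sum/difference, combine absolute errors in quadrature:
  (δm_1)² = 39.7;  (δm_2)² = 70.6
δm = √(110) = 10.5 g

10.5 g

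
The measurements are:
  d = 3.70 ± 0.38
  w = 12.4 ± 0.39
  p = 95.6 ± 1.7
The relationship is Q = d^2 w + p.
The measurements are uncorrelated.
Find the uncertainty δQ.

Let h = d^2·w = 170. δh/h = √((2·δd/d)² + (1·δw/w)²) = √(0.0422 + 0.000989) = 0.208, so δh = 35.3.
Q = h + p: δQ = √(δh² + δp²) = √(1240 + 2.89) = 35.3

35.3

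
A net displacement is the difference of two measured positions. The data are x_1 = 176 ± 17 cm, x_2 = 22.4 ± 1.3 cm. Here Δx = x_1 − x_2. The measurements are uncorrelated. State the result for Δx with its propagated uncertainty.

For a sum/difference, combine absolute errors in quadrature:
  (δx_1)² = 289;  (δx_2)² = 1.69
δΔx = √(291) = 17.0 cm
Δx = 154 cm.

154 ± 17.0 cm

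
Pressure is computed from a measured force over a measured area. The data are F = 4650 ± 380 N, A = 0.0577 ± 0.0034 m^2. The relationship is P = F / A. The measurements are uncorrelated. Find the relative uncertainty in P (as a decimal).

Relative error in a monomial: (δP/P)² = Σ (nᵢ · δxᵢ/xᵢ)².
  (1·δF/F)² = (1×0.0817)² = 0.00668;  (-1·δA/A)² = (-1×0.0589)² = 0.00347
δP/P = √(0.0102) = 0.101

0.101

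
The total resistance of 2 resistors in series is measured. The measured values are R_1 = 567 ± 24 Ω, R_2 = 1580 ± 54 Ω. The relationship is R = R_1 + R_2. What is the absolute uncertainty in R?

Each term contributes (cᵢ δxᵢ)² to (δR)²:
  (δR_1)² = 576;  (δR_2)² = 2920
δR = √(3490) = 59.1 Ω

59.1 Ω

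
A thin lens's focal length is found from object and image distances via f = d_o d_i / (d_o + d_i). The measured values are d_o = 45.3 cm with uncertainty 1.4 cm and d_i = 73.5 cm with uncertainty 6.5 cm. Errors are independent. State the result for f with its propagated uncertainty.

28.0 ± 1.09 cm

∂f/∂d_o = (d_i/(d_o+d_i))² = 0.383;  ∂f/∂d_i = (d_o/(d_o+d_i))² = 0.145
δf = √((∂f/∂d_o · δd_o)² + (∂f/∂d_i · δd_i)²) = √(0.287 + 0.893) = 1.09 cm
f = 28.0 cm.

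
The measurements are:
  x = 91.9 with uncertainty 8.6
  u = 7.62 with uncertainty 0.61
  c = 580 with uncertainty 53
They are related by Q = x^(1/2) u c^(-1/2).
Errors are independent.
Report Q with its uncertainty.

For a monomial Q ∝ x^(1/2), u, c^(-1/2), fractional errors add in quadrature:
  (½·δx/x)² = (0.5×0.0936)² = 0.00219;  (1·δu/u)² = (1×0.0801)² = 0.00641;  (−½·δc/c)² = (-0.5×0.0914)² = 0.00209
δQ/Q = √(0.0107) = 0.103
Q = 3.03, so δQ = 0.103 × 3.03 = 0.314.

3.03 ± 0.314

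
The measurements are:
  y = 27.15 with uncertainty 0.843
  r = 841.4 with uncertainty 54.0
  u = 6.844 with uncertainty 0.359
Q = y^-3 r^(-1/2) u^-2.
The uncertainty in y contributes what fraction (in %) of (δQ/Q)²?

(δQ/Q)² = (-3·δy/y)² + (−½·δr/r)² + (-2·δu/u)²
  y term: (-3×0.0310)² = 0.00868
  r term: (-0.5×0.0642)² = 0.00103
  u term: (-2×0.0525)² = 0.0110
Total = 0.0207. Share from y = 0.00868/0.0207 = 0.419.

41.9%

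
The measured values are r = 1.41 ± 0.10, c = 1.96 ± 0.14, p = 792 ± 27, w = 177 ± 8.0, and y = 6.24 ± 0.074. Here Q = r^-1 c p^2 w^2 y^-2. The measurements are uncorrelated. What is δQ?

For a monomial Q ∝ r^-1, c, p^2, w^2, y^-2, fractional errors add in quadrature:
  (-1·δr/r)² = (-1×0.0709)² = 0.00503;  (1·δc/c)² = (1×0.0714)² = 0.00510;  (2·δp/p)² = (2×0.0341)² = 0.00465;  (2·δw/w)² = (2×0.0452)² = 0.00817;  (-2·δy/y)² = (-2×0.0119)² = 0.000563
δQ/Q = √(0.0235) = 0.153
Q = 7.02e+08, so δQ = 0.153 × 7.02e+08 = 1.08e+08.

1.08e+08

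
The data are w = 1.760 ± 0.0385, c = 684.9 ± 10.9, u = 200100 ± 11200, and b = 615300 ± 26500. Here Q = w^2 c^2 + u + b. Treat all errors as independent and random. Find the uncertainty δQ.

83700

Let p = w^2·c^2 = 1.453e+06. δp/p = √((2·δw/w)² + (2·δc/c)²) = √(0.00191 + 0.00101) = 0.0541, so δp = 78600.
Q = p + u + b: δQ = √(δp² + δu² + δb²) = √(6.18e+09 + 1.25e+08 + 7.02e+08) = 83700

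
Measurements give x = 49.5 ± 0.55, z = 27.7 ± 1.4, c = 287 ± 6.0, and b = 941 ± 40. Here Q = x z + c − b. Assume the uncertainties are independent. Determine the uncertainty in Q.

Let p = x·z = 1370. δp/p = √((1·δx/x)² + (1·δz/z)²) = √(0.000123 + 0.00255) = 0.0517, so δp = 71.0.
Q = p + c − b: δQ = √(δp² + δc² + δb²) = √(5030 + 36.0 + 1600) = 81.7

81.7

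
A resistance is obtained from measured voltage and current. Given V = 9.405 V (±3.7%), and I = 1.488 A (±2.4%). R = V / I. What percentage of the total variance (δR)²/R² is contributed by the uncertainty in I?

29.6%

(δR/R)² = (1·δV/V)² + (-1·δI/I)²
  V term: (1×0.0370)² = 0.00137
  I term: (-1×0.0240)² = 0.000576
Total = 0.00195. Share from I = 0.000576/0.00195 = 0.296.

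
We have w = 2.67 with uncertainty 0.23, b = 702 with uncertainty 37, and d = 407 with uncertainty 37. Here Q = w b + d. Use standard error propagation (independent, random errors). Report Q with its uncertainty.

2280 ± 193

Let p = w·b = 1870. δp/p = √((1·δw/w)² + (1·δb/b)²) = √(0.00742 + 0.00278) = 0.101, so δp = 189.
Q = p + d: δQ = √(δp² + δd²) = √(35800 + 1370) = 193
Q = 2280.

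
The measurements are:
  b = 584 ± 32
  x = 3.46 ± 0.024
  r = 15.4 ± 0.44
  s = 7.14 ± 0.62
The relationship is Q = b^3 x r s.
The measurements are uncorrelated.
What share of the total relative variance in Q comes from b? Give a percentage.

(δQ/Q)² = (3·δb/b)² + (1·δx/x)² + (1·δr/r)² + (1·δs/s)²
  b term: (3×0.0548)² = 0.0270
  x term: (1×0.00694)² = 4.81e-05
  r term: (1×0.0286)² = 0.000816
  s term: (1×0.0868)² = 0.00754
Total = 0.0354. Share from b = 0.0270/0.0354 = 0.763.

76.3%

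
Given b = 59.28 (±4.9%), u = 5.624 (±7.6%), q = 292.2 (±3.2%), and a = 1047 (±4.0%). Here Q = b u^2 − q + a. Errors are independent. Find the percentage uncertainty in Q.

Let p = b·u^2 = 1875. δp/p = √((1·δb/b)² + (2·δu/u)²) = √(0.00240 + 0.0231) = 0.160, so δp = 299.
Q = p − q + a: δQ = √(δp² + δq² + δa²) = √(89700 + 87.4 + 1750) = 303
Q = 2630, so δQ/Q = 303/2630 = 0.115.

11.5%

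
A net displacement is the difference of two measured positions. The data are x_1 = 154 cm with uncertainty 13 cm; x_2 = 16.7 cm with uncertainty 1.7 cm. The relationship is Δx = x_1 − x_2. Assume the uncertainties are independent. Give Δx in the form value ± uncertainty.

137 ± 13.1 cm

Each term contributes (cᵢ δxᵢ)² to (δΔx)²:
  (δx_1)² = 169;  (δx_2)² = 2.89
δΔx = √(172) = 13.1 cm
Δx = 137 cm.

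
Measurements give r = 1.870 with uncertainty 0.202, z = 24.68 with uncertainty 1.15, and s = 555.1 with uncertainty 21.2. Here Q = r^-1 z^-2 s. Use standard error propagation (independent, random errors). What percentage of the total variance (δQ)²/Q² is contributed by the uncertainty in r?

(δQ/Q)² = (-1·δr/r)² + (-2·δz/z)² + (1·δs/s)²
  r term: (-1×0.108)² = 0.0117
  z term: (-2×0.0466)² = 0.00868
  s term: (1×0.0382)² = 0.00146
Total = 0.0218. Share from r = 0.0117/0.0218 = 0.535.

53.5%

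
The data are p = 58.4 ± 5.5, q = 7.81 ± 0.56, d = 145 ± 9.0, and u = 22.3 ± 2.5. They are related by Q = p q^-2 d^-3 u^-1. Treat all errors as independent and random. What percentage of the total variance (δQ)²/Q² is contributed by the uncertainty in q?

(δQ/Q)² = (1·δp/p)² + (-2·δq/q)² + (-3·δd/d)² + (-1·δu/u)²
  p term: (1×0.0942)² = 0.00887
  q term: (-2×0.0717)² = 0.0206
  d term: (-3×0.0621)² = 0.0347
  u term: (-1×0.112)² = 0.0126
Total = 0.0767. Share from q = 0.0206/0.0767 = 0.268.

26.8%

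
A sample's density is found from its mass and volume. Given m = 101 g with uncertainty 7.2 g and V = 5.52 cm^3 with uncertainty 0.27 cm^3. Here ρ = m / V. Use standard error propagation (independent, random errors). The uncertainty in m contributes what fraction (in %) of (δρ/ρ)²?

(δρ/ρ)² = (1·δm/m)² + (-1·δV/V)²
  m term: (1×0.0713)² = 0.00508
  V term: (-1×0.0489)² = 0.00239
Total = 0.00747. Share from m = 0.00508/0.00747 = 0.680.

68.0%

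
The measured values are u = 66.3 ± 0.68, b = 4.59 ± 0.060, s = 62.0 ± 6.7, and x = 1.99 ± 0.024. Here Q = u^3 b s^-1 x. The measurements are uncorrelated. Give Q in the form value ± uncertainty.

42900 ± 4880

For a monomial Q ∝ u^3, b, s^-1, x, fractional errors add in quadrature:
  (3·δu/u)² = (3×0.0103)² = 0.000947;  (1·δb/b)² = (1×0.0131)² = 0.000171;  (-1·δs/s)² = (-1×0.108)² = 0.0117;  (1·δx/x)² = (1×0.0121)² = 0.000145
δQ/Q = √(0.0129) = 0.114
Q = 42900, so δQ = 0.114 × 42900 = 4880.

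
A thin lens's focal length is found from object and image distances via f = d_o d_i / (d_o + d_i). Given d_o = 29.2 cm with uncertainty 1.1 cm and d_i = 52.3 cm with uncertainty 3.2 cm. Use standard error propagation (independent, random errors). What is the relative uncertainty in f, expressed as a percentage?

∂f/∂d_o = (d_i/(d_o+d_i))² = 0.412;  ∂f/∂d_i = (d_o/(d_o+d_i))² = 0.128
δf = √((∂f/∂d_o · δd_o)² + (∂f/∂d_i · δd_i)²) = √(0.205 + 0.169) = 0.611 cm
f = 18.7 cm, so δf/f = 0.611/18.7 = 0.0326.

3.26%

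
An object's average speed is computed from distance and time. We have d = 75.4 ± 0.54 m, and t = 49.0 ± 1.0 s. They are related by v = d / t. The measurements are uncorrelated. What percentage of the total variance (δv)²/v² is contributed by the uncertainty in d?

(δv/v)² = (1·δd/d)² + (-1·δt/t)²
  d term: (1×0.00716)² = 5.13e-05
  t term: (-1×0.0204)² = 0.000416
Total = 0.000468. Share from d = 5.13e-05/0.000468 = 0.110.

11.0%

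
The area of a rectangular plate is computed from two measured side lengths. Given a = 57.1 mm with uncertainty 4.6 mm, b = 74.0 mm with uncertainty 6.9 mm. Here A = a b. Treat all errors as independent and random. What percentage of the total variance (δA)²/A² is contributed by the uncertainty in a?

42.7%

(δA/A)² = (1·δa/a)² + (1·δb/b)²
  a term: (1×0.0806)² = 0.00649
  b term: (1×0.0932)² = 0.00869
Total = 0.0152. Share from a = 0.00649/0.0152 = 0.427.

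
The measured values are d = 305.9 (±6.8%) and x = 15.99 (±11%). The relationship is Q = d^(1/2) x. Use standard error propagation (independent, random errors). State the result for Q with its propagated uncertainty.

279.7 ± 32.2

Q is a product of powers, so relative uncertainties combine in quadrature:
  (½·δd/d)² = (0.5×0.0680)² = 0.00116;  (1·δx/x)² = (1×0.110)² = 0.0121
δQ/Q = √(0.0133) = 0.115
Q = 279.7, so δQ = 0.115 × 279.7 = 32.2.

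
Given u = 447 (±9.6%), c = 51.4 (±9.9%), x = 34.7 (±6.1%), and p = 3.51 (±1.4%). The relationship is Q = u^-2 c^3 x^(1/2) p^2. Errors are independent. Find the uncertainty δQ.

Products/powers → add relative errors in quadrature, weighted by exponent:
  (-2·δu/u)² = (-2×0.0960)² = 0.0369;  (3·δc/c)² = (3×0.0990)² = 0.0882;  (½·δx/x)² = (0.5×0.0610)² = 0.000930;  (2·δp/p)² = (2×0.0140)² = 0.000784
δQ/Q = √(0.127) = 0.356
Q = 49.3, so δQ = 0.356 × 49.3 = 17.6.

17.6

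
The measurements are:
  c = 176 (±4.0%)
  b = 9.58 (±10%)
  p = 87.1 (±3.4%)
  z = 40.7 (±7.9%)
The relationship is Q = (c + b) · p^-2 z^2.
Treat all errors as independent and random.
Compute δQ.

7.14

Let u = c + b = 186. δu = √(δc² + δb²) = √(49.6 + 0.918) = 7.10, so δu/u = 0.0383.
Q is then a monomial in u, p, z:
δQ/Q = √((δu/u)² + (-2·δp/p)² + (2·δz/z)²) = √(0.00147 + 0.00462 + 0.0250) = 0.176
Q = 40.5, so δQ = 0.176 × 40.5 = 7.14.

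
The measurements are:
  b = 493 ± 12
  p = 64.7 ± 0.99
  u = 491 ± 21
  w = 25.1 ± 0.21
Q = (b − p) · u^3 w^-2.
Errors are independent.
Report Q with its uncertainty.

(8.05 ± 1.07) × 10^7

Let h = b − p = 428. δh = √(δb² + δp²) = √(144 + 0.980) = 12.0, so δh/h = 0.0281.
Q is then a monomial in h, u, w:
δQ/Q = √((δh/h)² + (3·δu/u)² + (-2·δw/w)²) = √(0.000790 + 0.0165 + 0.000280) = 0.132
Q = 8.05e+07, so δQ = 0.132 × 8.05e+07 = 1.07e+07.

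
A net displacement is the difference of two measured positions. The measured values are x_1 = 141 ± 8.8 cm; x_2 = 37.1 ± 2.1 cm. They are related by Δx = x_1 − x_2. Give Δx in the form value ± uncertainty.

Each term contributes (cᵢ δxᵢ)² to (δΔx)²:
  (δx_1)² = 77.4;  (δx_2)² = 4.41
δΔx = √(81.9) = 9.05 cm
Δx = 104 cm.

104 ± 9.05 cm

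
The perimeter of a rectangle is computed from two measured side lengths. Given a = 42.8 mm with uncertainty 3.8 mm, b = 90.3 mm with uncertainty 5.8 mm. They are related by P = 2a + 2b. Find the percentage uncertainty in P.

For a sum/difference, combine absolute errors in quadrature:
  (2·δa)² = 57.8;  (2·δb)² = 135
δP = √(192) = 13.9 mm
P = 266 mm, so δP/P = 13.9/266 = 0.0521.

5.21%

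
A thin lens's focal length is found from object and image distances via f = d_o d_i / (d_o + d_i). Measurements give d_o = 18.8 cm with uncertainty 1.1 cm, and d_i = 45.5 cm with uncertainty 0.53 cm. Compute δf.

∂f/∂d_o = (d_i/(d_o+d_i))² = 0.501;  ∂f/∂d_i = (d_o/(d_o+d_i))² = 0.0855
δf = √((∂f/∂d_o · δd_o)² + (∂f/∂d_i · δd_i)²) = √(0.303 + 0.00205) = 0.553 cm

0.553 cm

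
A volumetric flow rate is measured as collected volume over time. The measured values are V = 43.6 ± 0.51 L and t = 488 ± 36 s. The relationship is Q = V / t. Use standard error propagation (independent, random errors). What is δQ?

Relative error in a monomial: (δQ/Q)² = Σ (nᵢ · δxᵢ/xᵢ)².
  (1·δV/V)² = (1×0.0117)² = 0.000137;  (-1·δt/t)² = (-1×0.0738)² = 0.00544
δQ/Q = √(0.00558) = 0.0747
Q = 0.0893 L/s, so δQ = 0.0747 × 0.0893 = 0.00667 L/s.

0.00667 L/s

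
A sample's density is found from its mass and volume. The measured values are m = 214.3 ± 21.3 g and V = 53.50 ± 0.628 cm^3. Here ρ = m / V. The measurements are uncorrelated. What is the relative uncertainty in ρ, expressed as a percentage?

Since ρ is a product/quotient, work with relative uncertainties:
  (1·δm/m)² = (1×0.0994)² = 0.00988;  (-1·δV/V)² = (-1×0.0117)² = 0.000138
δρ/ρ = √(0.0100) = 0.100

10.0%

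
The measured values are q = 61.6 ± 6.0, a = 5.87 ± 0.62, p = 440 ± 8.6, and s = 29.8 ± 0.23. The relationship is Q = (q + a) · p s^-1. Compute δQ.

Let u = q + a = 67.5. δu = √(δq² + δa²) = √(36.0 + 0.384) = 6.03, so δu/u = 0.0894.
Q is then a monomial in u, p, s:
δQ/Q = √((δu/u)² + (1·δp/p)² + (-1·δs/s)²) = √(0.00799 + 0.000382 + 5.96e-05) = 0.0918
Q = 996, so δQ = 0.0918 × 996 = 91.5.

91.5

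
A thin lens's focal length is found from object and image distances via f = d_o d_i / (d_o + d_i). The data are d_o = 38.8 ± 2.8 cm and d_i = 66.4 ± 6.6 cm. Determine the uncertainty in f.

1.43 cm

∂f/∂d_o = (d_i/(d_o+d_i))² = 0.398;  ∂f/∂d_i = (d_o/(d_o+d_i))² = 0.136
δf = √((∂f/∂d_o · δd_o)² + (∂f/∂d_i · δd_i)²) = √(1.24 + 0.806) = 1.43 cm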